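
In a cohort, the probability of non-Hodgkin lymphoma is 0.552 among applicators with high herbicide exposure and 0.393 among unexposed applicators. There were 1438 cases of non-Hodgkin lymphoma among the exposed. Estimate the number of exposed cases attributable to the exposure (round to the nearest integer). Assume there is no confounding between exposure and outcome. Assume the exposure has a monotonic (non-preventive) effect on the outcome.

about 414 cases

Let p₁ = 0.552, p₀ = 0.393.
PN = (p₁ − p₀)/p₁ = (0.552 − 0.393) / 0.552 ≈ 0.28804.
Attributable cases ≈ PN × (exposed cases) = 0.28804 × 1438 ≈ 414.21.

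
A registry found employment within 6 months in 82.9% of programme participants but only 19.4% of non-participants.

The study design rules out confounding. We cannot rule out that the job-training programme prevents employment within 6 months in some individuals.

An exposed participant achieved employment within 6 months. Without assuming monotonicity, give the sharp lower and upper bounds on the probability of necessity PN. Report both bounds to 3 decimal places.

p₁ = 0.829, p₀ = 0.194.
Under exogeneity alone the bounds on PN are max{0,(p₁−p₀)/p₁} ≤ PN ≤ min{1,(1−p₀)/p₁}.
  lower = (p₁ − p₀)/p₁ = 0.635 / 0.829 ≈ 0.7660
  upper = min{1, (1 − p₀)/p₁} = 0.806 / 0.829 ≈ 0.9723

0.766 ≤ PN ≤ 0.972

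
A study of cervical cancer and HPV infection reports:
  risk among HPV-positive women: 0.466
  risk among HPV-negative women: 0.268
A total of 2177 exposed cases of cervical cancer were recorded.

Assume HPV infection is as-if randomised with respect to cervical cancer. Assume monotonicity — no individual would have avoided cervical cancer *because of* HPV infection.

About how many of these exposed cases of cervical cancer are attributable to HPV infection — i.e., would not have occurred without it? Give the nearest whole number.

about 925 cases

Let p₁ = 0.466, p₀ = 0.268.
PN = (p₁ − p₀)/p₁ = (0.466 − 0.268) / 0.466 ≈ 0.42489.
Attributable cases ≈ PN × (exposed cases) = 0.42489 × 2177 ≈ 924.99.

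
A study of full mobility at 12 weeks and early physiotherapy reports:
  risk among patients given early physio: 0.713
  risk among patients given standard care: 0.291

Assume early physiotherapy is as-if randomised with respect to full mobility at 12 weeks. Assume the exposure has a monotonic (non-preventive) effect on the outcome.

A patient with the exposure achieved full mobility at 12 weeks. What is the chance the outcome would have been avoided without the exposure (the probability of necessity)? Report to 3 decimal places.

Let p₁ = 0.713, p₀ = 0.291.
Under exogeneity and monotonicity, PN = (p₁ − p₀) / p₁.
PN = (0.713 − 0.291) / 0.713 = 0.422 / 0.713 ≈ 0.5919

PN ≈ 0.592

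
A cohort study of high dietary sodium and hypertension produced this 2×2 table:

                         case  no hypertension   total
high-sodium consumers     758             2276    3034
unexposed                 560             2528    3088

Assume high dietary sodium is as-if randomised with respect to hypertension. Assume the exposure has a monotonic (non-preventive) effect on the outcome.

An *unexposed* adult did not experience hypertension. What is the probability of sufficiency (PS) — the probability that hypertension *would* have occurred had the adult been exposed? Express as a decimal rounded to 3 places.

p₁ = P(outcome | exposed) = 758/3034 = 0.24984
p₀ = P(outcome | unexposed) = 560/3088 = 0.18135
Under exogeneity and monotonicity, PS = (p₁ − p₀)/(1 − p₀).
PS = (0.24984 − 0.18135) / 0.81865 ≈ 0.0837

PS ≈ 0.084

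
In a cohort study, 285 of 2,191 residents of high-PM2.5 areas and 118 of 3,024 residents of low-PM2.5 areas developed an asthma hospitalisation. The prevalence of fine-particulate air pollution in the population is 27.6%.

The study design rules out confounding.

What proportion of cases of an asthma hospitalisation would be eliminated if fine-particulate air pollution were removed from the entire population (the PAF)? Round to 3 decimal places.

p₁ = P(outcome | exposed) = 285/2191 = 0.13008
p₀ = P(outcome | unexposed) = 118/3024 = 0.039021
Overall risk P(Y=1) = π·p₁ + (1−π)·p₀ = 0.276×0.13008 + 0.724×0.039021 = 0.064153.
Under exogeneity, PAF = [P(Y=1) − p₀] / P(Y=1).
PAF = (0.064153 − 0.039021) / 0.064153 ≈ 0.3917

PAF ≈ 0.392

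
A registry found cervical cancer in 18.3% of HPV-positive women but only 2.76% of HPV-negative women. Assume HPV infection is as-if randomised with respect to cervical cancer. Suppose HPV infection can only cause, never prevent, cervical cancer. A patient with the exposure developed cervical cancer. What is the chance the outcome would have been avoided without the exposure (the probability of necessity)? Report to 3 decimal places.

p₁ = 0.183, p₀ = 0.0276.
Under exogeneity and monotonicity, PN = (p₁ − p₀) / p₁.
PN = (0.183 − 0.0276) / 0.183 = 0.1554 / 0.183 ≈ 0.8492

PN ≈ 0.849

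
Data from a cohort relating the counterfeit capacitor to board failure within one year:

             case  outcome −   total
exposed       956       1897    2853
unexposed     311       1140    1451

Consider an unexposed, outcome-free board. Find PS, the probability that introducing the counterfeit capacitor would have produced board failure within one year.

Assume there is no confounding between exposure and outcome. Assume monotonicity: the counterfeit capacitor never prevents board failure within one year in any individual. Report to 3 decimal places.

PS ≈ 0.154

p₁ = P(outcome | exposed) = 956/2853 = 0.33509
p₀ = P(outcome | unexposed) = 311/1451 = 0.21433
Under exogeneity and monotonicity, PS = (p₁ − p₀)/(1 − p₀).
PS = (0.33509 − 0.21433) / 0.78567 ≈ 0.1537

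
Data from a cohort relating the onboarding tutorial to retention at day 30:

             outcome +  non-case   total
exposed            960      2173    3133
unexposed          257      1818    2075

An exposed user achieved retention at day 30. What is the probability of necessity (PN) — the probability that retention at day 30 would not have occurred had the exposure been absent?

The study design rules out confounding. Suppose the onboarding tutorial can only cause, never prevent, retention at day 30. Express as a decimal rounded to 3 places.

PN ≈ 0.596

p₁ = P(outcome | exposed) = 960/3133 = 0.30642
p₀ = P(outcome | unexposed) = 257/2075 = 0.12386
Under exogeneity and monotonicity, PN = (p₁ − p₀)/p₁.
PN = (0.30642 − 0.12386) / 0.30642 ≈ 0.5958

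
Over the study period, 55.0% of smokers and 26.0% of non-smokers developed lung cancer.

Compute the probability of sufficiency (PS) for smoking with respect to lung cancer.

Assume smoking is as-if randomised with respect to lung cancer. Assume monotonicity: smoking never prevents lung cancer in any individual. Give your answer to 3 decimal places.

PS ≈ 0.392

p₁ = 0.55, p₀ = 0.26.
Under exogeneity and monotonicity, PS = (p₁ − p₀) / (1 − p₀).
PS = (0.55 − 0.26) / (1 − 0.26) = 0.29 / 0.74 ≈ 0.3919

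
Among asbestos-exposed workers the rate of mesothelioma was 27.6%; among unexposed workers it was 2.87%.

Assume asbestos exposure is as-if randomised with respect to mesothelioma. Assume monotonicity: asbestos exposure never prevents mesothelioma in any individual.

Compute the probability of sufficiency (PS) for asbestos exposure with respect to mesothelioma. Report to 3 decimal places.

PS ≈ 0.255

p₁ = 0.276, p₀ = 0.0287.
Under exogeneity and monotonicity, PS = (p₁ − p₀) / (1 − p₀).
PS = (0.276 − 0.0287) / (1 − 0.0287) = 0.2473 / 0.9713 ≈ 0.2546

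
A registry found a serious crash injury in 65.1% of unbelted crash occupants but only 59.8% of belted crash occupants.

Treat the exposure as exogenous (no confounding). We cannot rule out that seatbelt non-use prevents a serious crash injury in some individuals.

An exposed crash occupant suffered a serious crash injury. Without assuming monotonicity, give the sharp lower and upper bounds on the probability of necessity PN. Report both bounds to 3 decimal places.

p₁ = 0.651, p₀ = 0.598.
Under exogeneity alone the bounds on PN are max{0,(p₁−p₀)/p₁} ≤ PN ≤ min{1,(1−p₀)/p₁}.
  lower = (p₁ − p₀)/p₁ = 0.053 / 0.651 ≈ 0.0814
  upper = min{1, (1 − p₀)/p₁} = 0.402 / 0.651 ≈ 0.6175

0.081 ≤ PN ≤ 0.618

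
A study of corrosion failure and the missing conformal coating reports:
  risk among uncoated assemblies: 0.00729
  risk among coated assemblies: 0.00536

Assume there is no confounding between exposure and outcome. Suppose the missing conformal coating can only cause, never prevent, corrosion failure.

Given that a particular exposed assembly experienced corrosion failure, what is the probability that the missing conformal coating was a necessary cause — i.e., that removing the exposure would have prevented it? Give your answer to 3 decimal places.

Let p₁ = 0.00729, p₀ = 0.00536.
Under exogeneity and monotonicity, PN = (p₁ − p₀) / p₁.
PN = (0.00729 − 0.00536) / 0.00729 = 0.00193 / 0.00729 ≈ 0.2647

PN ≈ 0.265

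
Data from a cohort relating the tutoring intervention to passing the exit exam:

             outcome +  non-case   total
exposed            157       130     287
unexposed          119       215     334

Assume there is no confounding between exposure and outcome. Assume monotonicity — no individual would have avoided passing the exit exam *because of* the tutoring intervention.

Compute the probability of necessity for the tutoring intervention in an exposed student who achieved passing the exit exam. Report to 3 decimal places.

p₁ = P(outcome | exposed) = 157/287 = 0.54704
p₀ = P(outcome | unexposed) = 119/334 = 0.35629
Under exogeneity and monotonicity, PN = (p₁ − p₀)/p₁.
PN = (0.54704 − 0.35629) / 0.54704 ≈ 0.3487

PN ≈ 0.349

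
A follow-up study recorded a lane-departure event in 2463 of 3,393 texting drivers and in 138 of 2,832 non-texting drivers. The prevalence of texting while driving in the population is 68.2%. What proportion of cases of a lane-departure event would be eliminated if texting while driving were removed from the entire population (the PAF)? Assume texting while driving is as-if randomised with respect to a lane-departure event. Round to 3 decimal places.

PAF ≈ 0.905

p₁ = P(outcome | exposed) = 2463/3393 = 0.72591
p₀ = P(outcome | unexposed) = 138/2832 = 0.048729
Overall risk P(Y=1) = π·p₁ + (1−π)·p₀ = 0.682×0.72591 + 0.318×0.048729 = 0.51056.
Under exogeneity, PAF = [P(Y=1) − p₀] / P(Y=1).
PAF = (0.51056 − 0.048729) / 0.51056 ≈ 0.9046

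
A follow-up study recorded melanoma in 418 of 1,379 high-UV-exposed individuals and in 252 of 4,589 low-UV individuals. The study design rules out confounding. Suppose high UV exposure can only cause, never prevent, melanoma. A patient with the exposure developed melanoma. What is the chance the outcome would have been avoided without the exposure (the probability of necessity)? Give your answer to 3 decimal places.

PN ≈ 0.819

p₁ = P(outcome | exposed) = 418/1379 = 0.30312
p₀ = P(outcome | unexposed) = 252/4589 = 0.054914
Under exogeneity and monotonicity, PN = (p₁ − p₀) / p₁.
PN = (0.30312 − 0.054914) / 0.30312 = 0.2482 / 0.30312 ≈ 0.8188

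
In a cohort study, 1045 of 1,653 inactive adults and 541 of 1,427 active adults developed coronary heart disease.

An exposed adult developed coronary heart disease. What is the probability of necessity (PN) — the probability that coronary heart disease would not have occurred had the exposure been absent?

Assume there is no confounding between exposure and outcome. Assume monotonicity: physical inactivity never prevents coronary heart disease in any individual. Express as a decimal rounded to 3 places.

PN ≈ 0.400

p₁ = P(outcome | exposed) = 1045/1653 = 0.63218
p₀ = P(outcome | unexposed) = 541/1427 = 0.37912
Under exogeneity and monotonicity, PN = (p₁ − p₀) / p₁.
PN = (0.63218 − 0.37912) / 0.63218 = 0.25307 / 0.63218 ≈ 0.4003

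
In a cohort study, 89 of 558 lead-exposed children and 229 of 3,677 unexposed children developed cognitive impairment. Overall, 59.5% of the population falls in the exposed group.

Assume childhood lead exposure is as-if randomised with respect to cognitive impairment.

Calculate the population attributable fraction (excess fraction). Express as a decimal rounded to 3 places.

PAF ≈ 0.482

p₁ = P(outcome | exposed) = 89/558 = 0.1595
p₀ = P(outcome | unexposed) = 229/3677 = 0.062279
Overall risk P(Y=1) = π·p₁ + (1−π)·p₀ = 0.595×0.1595 + 0.405×0.062279 = 0.12012.
Under exogeneity, PAF = [P(Y=1) − p₀] / P(Y=1).
PAF = (0.12012 − 0.062279) / 0.12012 ≈ 0.4815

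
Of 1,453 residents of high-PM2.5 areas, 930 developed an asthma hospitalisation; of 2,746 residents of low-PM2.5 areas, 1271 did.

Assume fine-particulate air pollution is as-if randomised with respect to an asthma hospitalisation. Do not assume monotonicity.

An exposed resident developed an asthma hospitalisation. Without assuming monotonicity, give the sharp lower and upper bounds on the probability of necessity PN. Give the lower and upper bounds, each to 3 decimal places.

p₁ = P(outcome | exposed) = 930/1453 = 0.64006
p₀ = P(outcome | unexposed) = 1271/2746 = 0.46286
Under exogeneity alone the bounds on PN are max{0,(p₁−p₀)/p₁} ≤ PN ≤ min{1,(1−p₀)/p₁}.
  lower = (p₁ − p₀)/p₁ = 0.1772 / 0.64006 ≈ 0.2769
  upper = min{1, (1 − p₀)/p₁} = 0.53714 / 0.64006 ≈ 0.8392

0.277 ≤ PN ≤ 0.839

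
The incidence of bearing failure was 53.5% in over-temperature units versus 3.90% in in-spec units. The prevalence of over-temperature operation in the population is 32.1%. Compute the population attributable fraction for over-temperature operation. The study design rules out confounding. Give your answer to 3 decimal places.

PAF ≈ 0.803

p₁ = 0.535, p₀ = 0.039.
Overall risk P(Y=1) = π·p₁ + (1−π)·p₀ = 0.321×0.535 + 0.679×0.039 = 0.19822.
Under exogeneity, PAF = [P(Y=1) − p₀] / P(Y=1).
PAF = (0.19822 − 0.039) / 0.19822 ≈ 0.8032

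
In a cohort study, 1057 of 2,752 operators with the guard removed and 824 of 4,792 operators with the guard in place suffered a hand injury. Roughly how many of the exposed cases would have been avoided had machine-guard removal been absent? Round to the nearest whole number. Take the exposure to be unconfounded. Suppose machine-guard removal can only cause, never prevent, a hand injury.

about 584 cases

p₁ = P(outcome | exposed) = 1057/2752 = 0.38408
p₀ = P(outcome | unexposed) = 824/4792 = 0.17195
PN = (p₁ − p₀)/p₁ = (0.38408 − 0.17195) / 0.38408 ≈ 0.55230.
Attributable cases ≈ PN × (exposed cases) = 0.55230 × 1057 ≈ 583.78.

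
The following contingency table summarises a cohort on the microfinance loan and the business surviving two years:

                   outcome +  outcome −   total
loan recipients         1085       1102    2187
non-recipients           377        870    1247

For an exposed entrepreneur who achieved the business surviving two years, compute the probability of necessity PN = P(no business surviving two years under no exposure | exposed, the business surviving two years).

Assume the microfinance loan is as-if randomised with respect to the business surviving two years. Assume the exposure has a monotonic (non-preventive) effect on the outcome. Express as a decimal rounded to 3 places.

PN ≈ 0.391

p₁ = P(outcome | exposed) = 1085/2187 = 0.49611
p₀ = P(outcome | unexposed) = 377/1247 = 0.30233
Under exogeneity and monotonicity, PN = (p₁ − p₀)/p₁.
PN = (0.49611 − 0.30233) / 0.49611 ≈ 0.3906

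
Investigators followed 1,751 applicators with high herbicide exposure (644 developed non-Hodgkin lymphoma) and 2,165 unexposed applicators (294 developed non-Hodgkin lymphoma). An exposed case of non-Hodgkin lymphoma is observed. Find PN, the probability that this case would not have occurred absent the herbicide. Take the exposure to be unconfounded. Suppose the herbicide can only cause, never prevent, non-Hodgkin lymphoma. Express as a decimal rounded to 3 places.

PN ≈ 0.631

p₁ = P(outcome | exposed) = 644/1751 = 0.36779
p₀ = P(outcome | unexposed) = 294/2165 = 0.1358
Under exogeneity and monotonicity, PN = (p₁ − p₀) / p₁.
PN = (0.36779 − 0.1358) / 0.36779 = 0.23199 / 0.36779 ≈ 0.6308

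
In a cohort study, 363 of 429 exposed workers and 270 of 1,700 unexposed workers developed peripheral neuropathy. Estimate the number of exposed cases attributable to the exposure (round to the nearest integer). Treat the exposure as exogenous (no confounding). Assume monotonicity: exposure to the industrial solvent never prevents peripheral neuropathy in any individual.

about 295 cases

p₁ = P(outcome | exposed) = 363/429 = 0.84615
p₀ = P(outcome | unexposed) = 270/1700 = 0.15882
PN = (p₁ − p₀)/p₁ = (0.84615 − 0.15882) / 0.84615 ≈ 0.81230.
Attributable cases ≈ PN × (exposed cases) = 0.81230 × 363 ≈ 294.86.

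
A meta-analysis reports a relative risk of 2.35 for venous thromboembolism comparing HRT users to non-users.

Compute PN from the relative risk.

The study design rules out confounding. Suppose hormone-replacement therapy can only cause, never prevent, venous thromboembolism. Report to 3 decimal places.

PN ≈ 0.574

Under exogeneity and monotonicity, PN = (RR − 1) / RR = 1 − 1/RR.
PN = (2.35 − 1) / 2.35 = 1.35 / 2.35 ≈ 0.5745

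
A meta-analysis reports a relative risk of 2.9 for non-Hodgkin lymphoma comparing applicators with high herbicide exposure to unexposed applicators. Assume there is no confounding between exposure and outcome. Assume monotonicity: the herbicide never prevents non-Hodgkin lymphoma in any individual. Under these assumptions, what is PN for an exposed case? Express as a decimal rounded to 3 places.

Under exogeneity and monotonicity, PN = (RR − 1) / RR = 1 − 1/RR.
PN = (2.9 − 1) / 2.9 = 1.9 / 2.9 ≈ 0.6552

PN ≈ 0.655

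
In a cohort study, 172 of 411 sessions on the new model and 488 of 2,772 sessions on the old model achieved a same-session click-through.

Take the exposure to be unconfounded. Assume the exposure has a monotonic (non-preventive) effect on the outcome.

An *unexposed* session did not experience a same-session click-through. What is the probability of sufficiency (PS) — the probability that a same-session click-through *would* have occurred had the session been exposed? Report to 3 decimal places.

p₁ = P(outcome | exposed) = 172/411 = 0.41849
p₀ = P(outcome | unexposed) = 488/2772 = 0.17605
Under exogeneity and monotonicity, PS = (p₁ − p₀) / (1 − p₀).
PS = (0.41849 − 0.17605) / (1 − 0.17605) = 0.24245 / 0.82395 ≈ 0.2942

PS ≈ 0.294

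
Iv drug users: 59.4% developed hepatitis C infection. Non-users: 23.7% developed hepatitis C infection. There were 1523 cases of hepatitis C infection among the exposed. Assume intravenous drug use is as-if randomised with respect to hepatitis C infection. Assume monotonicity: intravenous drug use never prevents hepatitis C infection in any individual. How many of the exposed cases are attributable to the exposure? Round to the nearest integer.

p₁ = 0.594, p₀ = 0.237.
PN = (p₁ − p₀)/p₁ = (0.594 − 0.237) / 0.594 ≈ 0.60101.
Attributable cases ≈ PN × (exposed cases) = 0.60101 × 1523 ≈ 915.34.

about 915 cases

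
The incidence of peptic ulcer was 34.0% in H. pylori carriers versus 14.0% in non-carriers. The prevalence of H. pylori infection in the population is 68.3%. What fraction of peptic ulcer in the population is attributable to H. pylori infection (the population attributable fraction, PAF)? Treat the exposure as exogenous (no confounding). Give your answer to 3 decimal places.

PAF ≈ 0.494

p₁ = 0.34, p₀ = 0.14.
Overall risk P(Y=1) = π·p₁ + (1−π)·p₀ = 0.683×0.34 + 0.317×0.14 = 0.2766.
Under exogeneity, PAF = [P(Y=1) − p₀] / P(Y=1).
PAF = (0.2766 − 0.14) / 0.2766 ≈ 0.4939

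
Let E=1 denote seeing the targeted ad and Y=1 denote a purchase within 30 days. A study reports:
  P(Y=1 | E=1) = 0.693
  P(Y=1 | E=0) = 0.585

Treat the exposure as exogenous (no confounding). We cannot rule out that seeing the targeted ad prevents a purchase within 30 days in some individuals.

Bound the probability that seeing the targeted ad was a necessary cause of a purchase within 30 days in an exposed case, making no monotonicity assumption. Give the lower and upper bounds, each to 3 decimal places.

Let p₁ = 0.693, p₀ = 0.585.
Under exogeneity alone the bounds on PN are max{0,(p₁−p₀)/p₁} ≤ PN ≤ min{1,(1−p₀)/p₁}.
  lower = (p₁ − p₀)/p₁ = 0.108 / 0.693 ≈ 0.1558
  upper = min{1, (1 − p₀)/p₁} = 0.415 / 0.693 ≈ 0.5988

0.156 ≤ PN ≤ 0.599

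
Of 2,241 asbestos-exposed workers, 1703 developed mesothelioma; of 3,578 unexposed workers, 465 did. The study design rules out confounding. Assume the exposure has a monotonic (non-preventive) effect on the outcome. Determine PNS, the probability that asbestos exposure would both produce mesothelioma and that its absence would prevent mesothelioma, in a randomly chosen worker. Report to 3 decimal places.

p₁ = P(outcome | exposed) = 1703/2241 = 0.75993
p₀ = P(outcome | unexposed) = 465/3578 = 0.12996
Under exogeneity and monotonicity, PNS = p₁ − p₀.
PNS = 0.75993 − 0.12996 = 0.62997

PNS ≈ 0.630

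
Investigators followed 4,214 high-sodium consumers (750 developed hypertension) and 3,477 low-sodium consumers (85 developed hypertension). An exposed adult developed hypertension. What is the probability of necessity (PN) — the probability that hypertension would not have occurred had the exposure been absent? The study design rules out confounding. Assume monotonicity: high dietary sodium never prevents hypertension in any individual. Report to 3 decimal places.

p₁ = P(outcome | exposed) = 750/4214 = 0.17798
p₀ = P(outcome | unexposed) = 85/3477 = 0.024446
Under exogeneity and monotonicity, PN = (p₁ − p₀) / p₁.
PN = (0.17798 − 0.024446) / 0.17798 = 0.15353 / 0.17798 ≈ 0.8626

PN ≈ 0.863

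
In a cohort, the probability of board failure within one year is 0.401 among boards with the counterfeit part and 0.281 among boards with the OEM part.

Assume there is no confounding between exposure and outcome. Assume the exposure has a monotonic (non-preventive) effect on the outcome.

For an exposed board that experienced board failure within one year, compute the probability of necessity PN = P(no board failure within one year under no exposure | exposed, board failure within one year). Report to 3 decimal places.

Let p₁ = 0.401, p₀ = 0.281.
Under exogeneity and monotonicity, PN = (p₁ − p₀) / p₁.
PN = (0.401 − 0.281) / 0.401 = 0.12 / 0.401 ≈ 0.2993

PN ≈ 0.299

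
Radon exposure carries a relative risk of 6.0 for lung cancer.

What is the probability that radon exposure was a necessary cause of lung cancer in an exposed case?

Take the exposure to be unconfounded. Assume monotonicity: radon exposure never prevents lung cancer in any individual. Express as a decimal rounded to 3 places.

Under exogeneity and monotonicity, PN = (RR − 1) / RR = 1 − 1/RR.
PN = (6.0 − 1) / 6.0 = 5 / 6.0 ≈ 0.8333

PN ≈ 0.833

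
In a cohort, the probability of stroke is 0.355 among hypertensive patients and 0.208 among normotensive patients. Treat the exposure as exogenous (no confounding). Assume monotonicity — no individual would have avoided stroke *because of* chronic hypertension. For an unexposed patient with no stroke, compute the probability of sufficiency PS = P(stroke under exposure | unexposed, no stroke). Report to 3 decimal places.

Let p₁ = 0.355, p₀ = 0.208.
Under exogeneity and monotonicity, PS = (p₁ − p₀) / (1 − p₀).
PS = (0.355 − 0.208) / (1 − 0.208) = 0.147 / 0.792 ≈ 0.1856

PS ≈ 0.186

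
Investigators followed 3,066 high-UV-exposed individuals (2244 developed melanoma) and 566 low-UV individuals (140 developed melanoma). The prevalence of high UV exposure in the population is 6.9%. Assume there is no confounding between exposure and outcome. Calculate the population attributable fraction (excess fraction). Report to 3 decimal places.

PAF ≈ 0.119

p₁ = P(outcome | exposed) = 2244/3066 = 0.7319
p₀ = P(outcome | unexposed) = 140/566 = 0.24735
Overall risk P(Y=1) = π·p₁ + (1−π)·p₀ = 0.069×0.7319 + 0.931×0.24735 = 0.28078.
Under exogeneity, PAF = [P(Y=1) − p₀] / P(Y=1).
PAF = (0.28078 − 0.24735) / 0.28078 ≈ 0.1191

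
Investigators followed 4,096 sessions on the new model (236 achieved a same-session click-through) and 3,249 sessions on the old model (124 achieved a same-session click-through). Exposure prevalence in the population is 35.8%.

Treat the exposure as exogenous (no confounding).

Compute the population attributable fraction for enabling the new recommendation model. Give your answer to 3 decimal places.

PAF ≈ 0.154

p₁ = P(outcome | exposed) = 236/4096 = 0.057617
p₀ = P(outcome | unexposed) = 124/3249 = 0.038166
Overall risk P(Y=1) = π·p₁ + (1−π)·p₀ = 0.358×0.057617 + 0.642×0.038166 = 0.045129.
Under exogeneity, PAF = [P(Y=1) − p₀] / P(Y=1).
PAF = (0.045129 − 0.038166) / 0.045129 ≈ 0.1543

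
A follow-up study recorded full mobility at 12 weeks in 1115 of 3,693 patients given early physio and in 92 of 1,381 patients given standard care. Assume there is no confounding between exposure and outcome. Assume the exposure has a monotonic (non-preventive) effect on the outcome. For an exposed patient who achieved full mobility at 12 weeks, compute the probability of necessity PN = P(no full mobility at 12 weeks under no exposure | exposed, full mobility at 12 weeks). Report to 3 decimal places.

PN ≈ 0.779

p₁ = P(outcome | exposed) = 1115/3693 = 0.30192
p₀ = P(outcome | unexposed) = 92/1381 = 0.066618
Under exogeneity and monotonicity, PN = (p₁ − p₀) / p₁.
PN = (0.30192 − 0.066618) / 0.30192 = 0.2353 / 0.30192 ≈ 0.7794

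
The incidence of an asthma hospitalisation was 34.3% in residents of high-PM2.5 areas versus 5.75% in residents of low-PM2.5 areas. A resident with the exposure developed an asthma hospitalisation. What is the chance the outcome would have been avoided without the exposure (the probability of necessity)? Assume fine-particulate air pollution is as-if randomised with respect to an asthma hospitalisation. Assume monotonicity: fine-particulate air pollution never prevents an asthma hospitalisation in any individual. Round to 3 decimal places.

PN ≈ 0.832

p₁ = 0.343, p₀ = 0.0575.
Under exogeneity and monotonicity, PN = (p₁ − p₀) / p₁.
PN = (0.343 − 0.0575) / 0.343 = 0.2855 / 0.343 ≈ 0.8324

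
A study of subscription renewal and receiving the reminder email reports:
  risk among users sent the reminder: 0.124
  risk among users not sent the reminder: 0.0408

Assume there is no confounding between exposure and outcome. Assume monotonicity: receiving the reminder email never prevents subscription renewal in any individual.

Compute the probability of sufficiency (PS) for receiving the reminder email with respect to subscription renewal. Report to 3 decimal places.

PS ≈ 0.087

Let p₁ = 0.124, p₀ = 0.0408.
Under exogeneity and monotonicity, PS = (p₁ − p₀) / (1 − p₀).
PS = (0.124 − 0.0408) / (1 − 0.0408) = 0.0832 / 0.9592 ≈ 0.0867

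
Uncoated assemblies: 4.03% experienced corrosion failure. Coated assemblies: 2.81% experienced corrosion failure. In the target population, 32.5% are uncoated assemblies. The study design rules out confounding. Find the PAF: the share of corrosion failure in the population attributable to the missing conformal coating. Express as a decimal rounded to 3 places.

PAF ≈ 0.124

p₁ = 0.0403, p₀ = 0.0281.
Overall risk P(Y=1) = π·p₁ + (1−π)·p₀ = 0.325×0.0403 + 0.675×0.0281 = 0.032065.
Under exogeneity, PAF = [P(Y=1) − p₀] / P(Y=1).
PAF = (0.032065 − 0.0281) / 0.032065 ≈ 0.1237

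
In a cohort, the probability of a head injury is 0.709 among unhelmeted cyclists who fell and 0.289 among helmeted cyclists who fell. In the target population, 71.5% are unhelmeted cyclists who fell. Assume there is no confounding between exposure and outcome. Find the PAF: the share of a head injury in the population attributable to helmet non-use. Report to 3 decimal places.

PAF ≈ 0.510

Let p₁ = 0.709, p₀ = 0.289.
Overall risk P(Y=1) = π·p₁ + (1−π)·p₀ = 0.715×0.709 + 0.285×0.289 = 0.5893.
Under exogeneity, PAF = [P(Y=1) − p₀] / P(Y=1).
PAF = (0.5893 − 0.289) / 0.5893 ≈ 0.5096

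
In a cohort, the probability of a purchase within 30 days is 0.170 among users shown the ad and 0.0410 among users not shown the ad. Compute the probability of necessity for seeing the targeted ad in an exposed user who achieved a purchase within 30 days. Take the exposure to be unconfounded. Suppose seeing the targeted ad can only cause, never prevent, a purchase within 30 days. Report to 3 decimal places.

PN ≈ 0.759

Let p₁ = 0.17, p₀ = 0.041.
Under exogeneity and monotonicity, PN = (p₁ − p₀) / p₁.
PN = (0.17 − 0.041) / 0.17 = 0.129 / 0.17 ≈ 0.7588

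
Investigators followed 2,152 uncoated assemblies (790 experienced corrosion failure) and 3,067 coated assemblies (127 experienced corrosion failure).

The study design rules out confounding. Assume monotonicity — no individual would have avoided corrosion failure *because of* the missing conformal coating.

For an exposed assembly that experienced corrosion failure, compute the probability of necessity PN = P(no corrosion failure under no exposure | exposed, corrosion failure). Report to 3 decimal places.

PN ≈ 0.887

p₁ = P(outcome | exposed) = 790/2152 = 0.3671
p₀ = P(outcome | unexposed) = 127/3067 = 0.041409
Under exogeneity and monotonicity, PN = (p₁ − p₀) / p₁.
PN = (0.3671 − 0.041409) / 0.3671 = 0.32569 / 0.3671 ≈ 0.8872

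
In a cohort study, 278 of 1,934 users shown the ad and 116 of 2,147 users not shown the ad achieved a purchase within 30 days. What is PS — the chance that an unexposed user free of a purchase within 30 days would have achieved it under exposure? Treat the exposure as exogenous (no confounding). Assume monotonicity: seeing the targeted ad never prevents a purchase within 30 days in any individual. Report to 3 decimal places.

PS ≈ 0.095

p₁ = P(outcome | exposed) = 278/1934 = 0.14374
p₀ = P(outcome | unexposed) = 116/2147 = 0.054029
Under exogeneity and monotonicity, PS = (p₁ − p₀) / (1 − p₀).
PS = (0.14374 − 0.054029) / (1 − 0.054029) = 0.089715 / 0.94597 ≈ 0.0948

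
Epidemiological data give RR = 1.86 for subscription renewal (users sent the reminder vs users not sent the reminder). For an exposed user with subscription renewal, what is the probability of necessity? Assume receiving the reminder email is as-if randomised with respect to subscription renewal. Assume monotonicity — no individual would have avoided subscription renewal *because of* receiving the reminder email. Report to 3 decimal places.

PN ≈ 0.462

Under exogeneity and monotonicity, PN = (RR − 1) / RR = 1 − 1/RR.
PN = (1.86 − 1) / 1.86 = 0.86 / 1.86 ≈ 0.4624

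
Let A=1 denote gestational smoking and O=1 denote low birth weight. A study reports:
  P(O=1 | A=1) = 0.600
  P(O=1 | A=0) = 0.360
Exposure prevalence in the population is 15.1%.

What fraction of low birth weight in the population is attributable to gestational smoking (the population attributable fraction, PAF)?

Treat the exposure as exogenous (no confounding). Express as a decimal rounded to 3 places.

Let p₁ = 0.6, p₀ = 0.36.
Overall risk P(Y=1) = π·p₁ + (1−π)·p₀ = 0.151×0.6 + 0.849×0.36 = 0.39624.
Under exogeneity, PAF = [P(Y=1) − p₀] / P(Y=1).
PAF = (0.39624 − 0.36) / 0.39624 ≈ 0.0915

PAF ≈ 0.091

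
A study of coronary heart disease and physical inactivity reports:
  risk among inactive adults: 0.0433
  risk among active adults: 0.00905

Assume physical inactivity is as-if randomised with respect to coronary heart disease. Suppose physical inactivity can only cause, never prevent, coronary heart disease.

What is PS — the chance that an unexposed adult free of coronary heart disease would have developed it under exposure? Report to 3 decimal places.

PS ≈ 0.035

Let p₁ = 0.0433, p₀ = 0.00905.
Under exogeneity and monotonicity, PS = (p₁ − p₀) / (1 − p₀).
PS = (0.0433 − 0.00905) / (1 − 0.00905) = 0.03425 / 0.99095 ≈ 0.0346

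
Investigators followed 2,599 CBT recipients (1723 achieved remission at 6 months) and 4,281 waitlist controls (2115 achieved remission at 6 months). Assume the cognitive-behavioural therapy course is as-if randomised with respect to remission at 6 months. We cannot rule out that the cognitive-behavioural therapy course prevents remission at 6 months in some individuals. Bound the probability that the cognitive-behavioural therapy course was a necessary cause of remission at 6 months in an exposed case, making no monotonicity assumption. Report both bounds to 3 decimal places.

p₁ = P(outcome | exposed) = 1723/2599 = 0.66295
p₀ = P(outcome | unexposed) = 2115/4281 = 0.49404
Under exogeneity alone the bounds on PN are max{0,(p₁−p₀)/p₁} ≤ PN ≤ min{1,(1−p₀)/p₁}.
  lower = (p₁ − p₀)/p₁ = 0.1689 / 0.66295 ≈ 0.2548
  upper = min{1, (1 − p₀)/p₁} = 0.50596 / 0.66295 ≈ 0.7632

0.255 ≤ PN ≤ 0.763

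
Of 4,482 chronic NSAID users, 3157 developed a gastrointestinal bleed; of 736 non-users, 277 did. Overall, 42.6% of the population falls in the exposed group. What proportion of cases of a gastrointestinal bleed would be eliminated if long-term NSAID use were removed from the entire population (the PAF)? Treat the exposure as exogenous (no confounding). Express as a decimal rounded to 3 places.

p₁ = P(outcome | exposed) = 3157/4482 = 0.70437
p₀ = P(outcome | unexposed) = 277/736 = 0.37636
Overall risk P(Y=1) = π·p₁ + (1−π)·p₀ = 0.426×0.70437 + 0.574×0.37636 = 0.51609.
Under exogeneity, PAF = [P(Y=1) − p₀] / P(Y=1).
PAF = (0.51609 − 0.37636) / 0.51609 ≈ 0.2708

PAF ≈ 0.271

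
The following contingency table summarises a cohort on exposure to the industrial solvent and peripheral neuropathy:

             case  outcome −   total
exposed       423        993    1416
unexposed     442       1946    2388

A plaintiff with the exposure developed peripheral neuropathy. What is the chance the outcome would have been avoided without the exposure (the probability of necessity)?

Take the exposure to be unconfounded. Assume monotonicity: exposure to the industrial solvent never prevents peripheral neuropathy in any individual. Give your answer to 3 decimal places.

p₁ = P(outcome | exposed) = 423/1416 = 0.29873
p₀ = P(outcome | unexposed) = 442/2388 = 0.18509
Under exogeneity and monotonicity, PN = (p₁ − p₀)/p₁.
PN = (0.29873 − 0.18509) / 0.29873 ≈ 0.3804

PN ≈ 0.380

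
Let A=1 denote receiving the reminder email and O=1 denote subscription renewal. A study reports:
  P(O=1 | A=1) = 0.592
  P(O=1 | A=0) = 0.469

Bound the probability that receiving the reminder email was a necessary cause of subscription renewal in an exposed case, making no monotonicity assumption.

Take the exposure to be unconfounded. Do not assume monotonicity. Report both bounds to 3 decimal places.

0.208 ≤ PN ≤ 0.897

Let p₁ = 0.592, p₀ = 0.469.
Under exogeneity alone the bounds on PN are max{0,(p₁−p₀)/p₁} ≤ PN ≤ min{1,(1−p₀)/p₁}.
  lower = (p₁ − p₀)/p₁ = 0.123 / 0.592 ≈ 0.2078
  upper = min{1, (1 − p₀)/p₁} = 0.531 / 0.592 ≈ 0.8970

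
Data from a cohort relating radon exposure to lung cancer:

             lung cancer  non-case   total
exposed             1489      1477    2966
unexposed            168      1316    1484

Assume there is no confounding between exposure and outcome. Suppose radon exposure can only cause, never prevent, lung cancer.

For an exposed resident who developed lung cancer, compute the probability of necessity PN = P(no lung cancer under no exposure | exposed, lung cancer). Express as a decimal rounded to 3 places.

p₁ = P(outcome | exposed) = 1489/2966 = 0.50202
p₀ = P(outcome | unexposed) = 168/1484 = 0.11321
Under exogeneity and monotonicity, PN = (p₁ − p₀)/p₁.
PN = (0.50202 − 0.11321) / 0.50202 ≈ 0.7745

PN ≈ 0.774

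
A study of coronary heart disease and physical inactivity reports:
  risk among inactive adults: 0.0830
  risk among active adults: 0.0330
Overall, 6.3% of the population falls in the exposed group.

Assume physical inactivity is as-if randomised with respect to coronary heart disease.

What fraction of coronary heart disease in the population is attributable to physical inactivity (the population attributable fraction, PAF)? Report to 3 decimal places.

PAF ≈ 0.087

Let p₁ = 0.083, p₀ = 0.033.
Overall risk P(Y=1) = π·p₁ + (1−π)·p₀ = 0.063×0.083 + 0.937×0.033 = 0.03615.
Under exogeneity, PAF = [P(Y=1) − p₀] / P(Y=1).
PAF = (0.03615 − 0.033) / 0.03615 ≈ 0.0871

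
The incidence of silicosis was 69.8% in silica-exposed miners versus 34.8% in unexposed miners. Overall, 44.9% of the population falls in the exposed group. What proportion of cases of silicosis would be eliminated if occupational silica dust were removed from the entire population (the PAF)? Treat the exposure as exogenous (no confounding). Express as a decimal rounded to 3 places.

p₁ = 0.698, p₀ = 0.348.
Overall risk P(Y=1) = π·p₁ + (1−π)·p₀ = 0.449×0.698 + 0.551×0.348 = 0.50515.
Under exogeneity, PAF = [P(Y=1) − p₀] / P(Y=1).
PAF = (0.50515 − 0.348) / 0.50515 ≈ 0.3111

PAF ≈ 0.311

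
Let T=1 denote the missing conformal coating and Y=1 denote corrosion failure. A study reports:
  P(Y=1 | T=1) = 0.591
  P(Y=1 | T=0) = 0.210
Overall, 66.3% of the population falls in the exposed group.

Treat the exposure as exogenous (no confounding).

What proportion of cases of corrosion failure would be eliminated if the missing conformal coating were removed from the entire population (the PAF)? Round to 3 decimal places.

PAF ≈ 0.546

Let p₁ = 0.591, p₀ = 0.21.
Overall risk P(Y=1) = π·p₁ + (1−π)·p₀ = 0.663×0.591 + 0.337×0.21 = 0.4626.
Under exogeneity, PAF = [P(Y=1) − p₀] / P(Y=1).
PAF = (0.4626 − 0.21) / 0.4626 ≈ 0.5460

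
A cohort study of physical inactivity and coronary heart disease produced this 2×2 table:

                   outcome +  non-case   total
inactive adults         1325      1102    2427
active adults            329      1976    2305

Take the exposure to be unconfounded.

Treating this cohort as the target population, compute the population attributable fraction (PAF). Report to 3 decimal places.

p₁ = P(outcome | exposed) = 1325/2427 = 0.54594
p₀ = P(outcome | unexposed) = 329/2305 = 0.14273
Exposure prevalence π = 2427/4732 = 0.51289; overall risk P(Y=1) = 0.34954.
Under exogeneity, PAF = [P(Y=1) − p₀]/P(Y=1).
PAF = (0.34954 − 0.14273) / 0.34954 ≈ 0.5916

PAF ≈ 0.592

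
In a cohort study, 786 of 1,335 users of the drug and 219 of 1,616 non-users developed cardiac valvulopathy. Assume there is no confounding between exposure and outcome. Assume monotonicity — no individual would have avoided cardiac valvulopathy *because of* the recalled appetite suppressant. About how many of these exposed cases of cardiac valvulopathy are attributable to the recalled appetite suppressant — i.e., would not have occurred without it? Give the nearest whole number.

p₁ = P(outcome | exposed) = 786/1335 = 0.58876
p₀ = P(outcome | unexposed) = 219/1616 = 0.13552
PN = (p₁ − p₀)/p₁ = (0.58876 − 0.13552) / 0.58876 ≈ 0.76982.
Attributable cases ≈ PN × (exposed cases) = 0.76982 × 786 ≈ 605.08.

about 605 cases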